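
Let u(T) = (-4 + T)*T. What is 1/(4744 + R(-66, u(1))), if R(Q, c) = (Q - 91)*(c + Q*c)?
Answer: -1/25871 ≈ -3.8653e-5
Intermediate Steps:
u(T) = T*(-4 + T)
R(Q, c) = (-91 + Q)*(c + Q*c)
1/(4744 + R(-66, u(1))) = 1/(4744 + (1*(-4 + 1))*(-91 + (-66)² - 90*(-66))) = 1/(4744 + (1*(-3))*(-91 + 4356 + 5940)) = 1/(4744 - 3*10205) = 1/(4744 - 30615) = 1/(-25871) = -1/25871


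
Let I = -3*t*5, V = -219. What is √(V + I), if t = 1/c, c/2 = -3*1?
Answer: I*√866/2 ≈ 14.714*I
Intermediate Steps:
c = -6 (c = 2*(-3*1) = 2*(-3) = -6)
t = -⅙ (t = 1/(-6) = -⅙ ≈ -0.16667)
I = 5/2 (I = -3*(-⅙)*5 = (½)*5 = 5/2 ≈ 2.5000)
√(V + I) = √(-219 + 5/2) = √(-433/2) = I*√866/2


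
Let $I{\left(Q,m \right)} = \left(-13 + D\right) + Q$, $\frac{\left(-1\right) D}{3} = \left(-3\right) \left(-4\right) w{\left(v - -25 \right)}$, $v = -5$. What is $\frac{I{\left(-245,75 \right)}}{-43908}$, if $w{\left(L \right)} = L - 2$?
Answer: $\frac{151}{7318} \approx 0.020634$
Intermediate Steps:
$w{\left(L \right)} = -2 + L$ ($w{\left(L \right)} = L - 2 = -2 + L$)
$D = -648$ ($D = - 3 \left(-3\right) \left(-4\right) \left(-2 - -20\right) = - 3 \cdot 12 \left(-2 + \left(-5 + 25\right)\right) = - 3 \cdot 12 \left(-2 + 20\right) = - 3 \cdot 12 \cdot 18 = \left(-3\right) 216 = -648$)
$I{\left(Q,m \right)} = -661 + Q$ ($I{\left(Q,m \right)} = \left(-13 - 648\right) + Q = -661 + Q$)
$\frac{I{\left(-245,75 \right)}}{-43908} = \frac{-661 - 245}{-43908} = \left(-906\right) \left(- \frac{1}{43908}\right) = \frac{151}{7318}$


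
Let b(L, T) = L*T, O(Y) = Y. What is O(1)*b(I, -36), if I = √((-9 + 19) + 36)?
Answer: -36*√46 ≈ -244.16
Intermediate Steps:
I = √46 (I = √(10 + 36) = √46 ≈ 6.7823)
O(1)*b(I, -36) = 1*(√46*(-36)) = 1*(-36*√46) = -36*√46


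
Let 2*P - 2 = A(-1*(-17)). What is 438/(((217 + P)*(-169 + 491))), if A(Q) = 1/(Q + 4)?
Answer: 1314/210611 ≈ 0.0062390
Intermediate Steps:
A(Q) = 1/(4 + Q)
P = 43/42 (P = 1 + 1/(2*(4 - 1*(-17))) = 1 + 1/(2*(4 + 17)) = 1 + (1/2)/21 = 1 + (1/2)*(1/21) = 1 + 1/42 = 43/42 ≈ 1.0238)
438/(((217 + P)*(-169 + 491))) = 438/(((217 + 43/42)*(-169 + 491))) = 438/(((9157/42)*322)) = 438/(210611/3) = 438*(3/210611) = 1314/210611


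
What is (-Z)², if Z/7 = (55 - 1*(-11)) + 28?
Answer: 432964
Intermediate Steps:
Z = 658 (Z = 7*((55 - 1*(-11)) + 28) = 7*((55 + 11) + 28) = 7*(66 + 28) = 7*94 = 658)
(-Z)² = (-1*658)² = (-658)² = 432964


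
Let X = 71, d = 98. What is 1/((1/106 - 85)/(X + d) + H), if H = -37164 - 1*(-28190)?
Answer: -1378/12366865 ≈ -0.00011143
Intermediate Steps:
H = -8974 (H = -37164 + 28190 = -8974)
1/((1/106 - 85)/(X + d) + H) = 1/((1/106 - 85)/(71 + 98) - 8974) = 1/((1/106 - 85)/169 - 8974) = 1/((1/169)*(-9009/106) - 8974) = 1/(-693/1378 - 8974) = 1/(-12366865/1378) = -1378/12366865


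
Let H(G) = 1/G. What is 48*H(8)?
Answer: 6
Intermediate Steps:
48*H(8) = 48/8 = 48*(⅛) = 6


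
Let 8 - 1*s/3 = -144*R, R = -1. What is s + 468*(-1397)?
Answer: -654204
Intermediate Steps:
s = -408 (s = 24 - (-432)*(-1) = 24 - 3*144 = 24 - 432 = -408)
s + 468*(-1397) = -408 + 468*(-1397) = -408 - 653796 = -654204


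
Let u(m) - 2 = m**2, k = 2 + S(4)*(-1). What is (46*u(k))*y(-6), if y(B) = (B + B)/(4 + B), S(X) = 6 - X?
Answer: 552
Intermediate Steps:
y(B) = 2*B/(4 + B) (y(B) = (2*B)/(4 + B) = 2*B/(4 + B))
k = 0 (k = 2 + (6 - 1*4)*(-1) = 2 + (6 - 4)*(-1) = 2 + 2*(-1) = 2 - 2 = 0)
u(m) = 2 + m**2
(46*u(k))*y(-6) = (46*(2 + 0**2))*(2*(-6)/(4 - 6)) = (46*(2 + 0))*(2*(-6)/(-2)) = (46*2)*(2*(-6)*(-1/2)) = 92*6 = 552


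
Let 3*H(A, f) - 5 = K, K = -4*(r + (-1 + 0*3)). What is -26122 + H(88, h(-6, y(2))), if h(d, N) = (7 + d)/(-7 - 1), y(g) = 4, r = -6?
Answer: -26111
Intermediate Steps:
h(d, N) = -7/8 - d/8 (h(d, N) = (7 + d)/(-8) = (7 + d)*(-⅛) = -7/8 - d/8)
K = 28 (K = -4*(-6 + (-1 + 0*3)) = -4*(-6 + (-1 + 0)) = -4*(-6 - 1) = -4*(-7) = 28)
H(A, f) = 11 (H(A, f) = 5/3 + (⅓)*28 = 5/3 + 28/3 = 11)
-26122 + H(88, h(-6, y(2))) = -26122 + 11 = -26111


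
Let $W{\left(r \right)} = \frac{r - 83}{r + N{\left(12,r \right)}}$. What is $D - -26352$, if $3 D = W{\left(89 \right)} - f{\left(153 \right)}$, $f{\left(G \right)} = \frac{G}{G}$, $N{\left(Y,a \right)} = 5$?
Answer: $\frac{3715588}{141} \approx 26352.0$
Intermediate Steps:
$W{\left(r \right)} = \frac{-83 + r}{5 + r}$ ($W{\left(r \right)} = \frac{r - 83}{r + 5} = \frac{-83 + r}{5 + r}$)
$f{\left(G \right)} = 1$
$D = - \frac{44}{141}$ ($D = \frac{\frac{-83 + 89}{5 + 89} - 1}{3} = \frac{\frac{1}{94} \cdot 6 - 1}{3} = \frac{\frac{3}{47} - 1}{3} = \frac{1}{3} \left(- \frac{44}{47}\right) = - \frac{44}{141} \approx -0.31206$)
$D - -26352 = - \frac{44}{141} - -26352 = - \frac{44}{141} + 26352 = \frac{3715588}{141}$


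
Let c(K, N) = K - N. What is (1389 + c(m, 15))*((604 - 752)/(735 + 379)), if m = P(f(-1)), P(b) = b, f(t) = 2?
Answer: -101824/557 ≈ -182.81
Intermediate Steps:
m = 2
(1389 + c(m, 15))*((604 - 752)/(735 + 379)) = (1389 + (2 - 1*15))*((604 - 752)/(735 + 379)) = (1389 + (2 - 15))*(-148/1114) = (1389 - 13)*(-148*1/1114) = 1376*(-74/557) = -101824/557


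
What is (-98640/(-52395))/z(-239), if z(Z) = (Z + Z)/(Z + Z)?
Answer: 6576/3493 ≈ 1.8826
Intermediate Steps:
z(Z) = 1 (z(Z) = (2*Z)/((2*Z)) = (2*Z)*(1/(2*Z)) = 1)
(-98640/(-52395))/z(-239) = -98640/(-52395)/1 = -98640*(-1/52395)*1 = (6576/3493)*1 = 6576/3493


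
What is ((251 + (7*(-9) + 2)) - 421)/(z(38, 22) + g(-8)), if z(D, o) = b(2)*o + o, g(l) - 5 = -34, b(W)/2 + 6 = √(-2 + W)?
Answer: 231/271 ≈ 0.85240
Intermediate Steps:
b(W) = -12 + 2*√(-2 + W)
g(l) = -29 (g(l) = 5 - 34 = -29)
z(D, o) = -11*o (z(D, o) = (-12 + 2*√(-2 + 2))*o + o = (-12 + 2*√0)*o + o = (-12 + 2*0)*o + o = (-12 + 0)*o + o = -12*o + o = -11*o)
((251 + (7*(-9) + 2)) - 421)/(z(38, 22) + g(-8)) = ((251 + (7*(-9) + 2)) - 421)/(-11*22 - 29) = ((251 + (-63 + 2)) - 421)/(-242 - 29) = ((251 - 61) - 421)/(-271) = (190 - 421)*(-1/271) = -231*(-1/271) = 231/271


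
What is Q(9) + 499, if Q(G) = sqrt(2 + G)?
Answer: 499 + sqrt(11) ≈ 502.32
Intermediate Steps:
Q(9) + 499 = sqrt(2 + 9) + 499 = sqrt(11) + 499 = 499 + sqrt(11)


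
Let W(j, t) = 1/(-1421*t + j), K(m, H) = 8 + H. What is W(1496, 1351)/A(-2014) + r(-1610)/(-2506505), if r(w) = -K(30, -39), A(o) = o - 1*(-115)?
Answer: -728544674/58907787122475 ≈ -1.2368e-5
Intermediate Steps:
A(o) = 115 + o (A(o) = o + 115 = 115 + o)
W(j, t) = 1/(j - 1421*t)
r(w) = 31 (r(w) = -(8 - 39) = -1*(-31) = 31)
W(1496, 1351)/A(-2014) + r(-1610)/(-2506505) = 1/((1496 - 1421*1351)*(115 - 2014)) + 31/(-2506505) = 1/((1496 - 1919771)*(-1899)) + 31*(-1/2506505) = -1/1899/(-1918275) - 1/80855 = -1/1918275*(-1/1899) - 1/80855 = 1/3642804225 - 1/80855 = -728544674/58907787122475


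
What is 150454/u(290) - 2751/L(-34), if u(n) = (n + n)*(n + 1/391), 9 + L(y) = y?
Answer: 2133185987/32883390 ≈ 64.871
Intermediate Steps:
L(y) = -9 + y
u(n) = 2*n*(1/391 + n) (u(n) = (2*n)*(n + 1/391) = (2*n)*(1/391 + n) = 2*n*(1/391 + n))
150454/u(290) - 2751/L(-34) = 150454/(((2/391)*290*(1 + 391*290))) - 2751/(-9 - 34) = 150454/(((2/391)*290*(1 + 113390))) - 2751/(-43) = 150454/(((2/391)*290*113391)) - 2751*(-1/43) = 150454/(65766780/391) + 2751/43 = 150454*(391/65766780) + 2751/43 = 29413757/32883390 + 2751/43 = 2133185987/32883390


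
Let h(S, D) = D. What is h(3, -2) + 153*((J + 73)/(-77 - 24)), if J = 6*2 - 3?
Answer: -12748/101 ≈ -126.22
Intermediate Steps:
J = 9 (J = 12 - 3 = 9)
h(3, -2) + 153*((J + 73)/(-77 - 24)) = -2 + 153*((9 + 73)/(-77 - 24)) = -2 + 153*(82/(-101)) = -2 + 153*(82*(-1/101)) = -2 + 153*(-82/101) = -2 - 12546/101 = -12748/101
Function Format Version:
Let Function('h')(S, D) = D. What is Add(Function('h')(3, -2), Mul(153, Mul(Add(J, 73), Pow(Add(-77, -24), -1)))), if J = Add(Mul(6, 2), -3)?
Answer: Rational(-12748, 101) ≈ -126.22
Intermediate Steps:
J = 9 (J = Add(12, -3) = 9)
Add(Function('h')(3, -2), Mul(153, Mul(Add(J, 73), Pow(Add(-77, -24), -1)))) = Add(-2, Mul(153, Mul(Add(9, 73), Pow(Add(-77, -24), -1)))) = Add(-2, Mul(153, Mul(82, Pow(-101, -1)))) = Add(-2, Mul(153, Mul(82, Rational(-1, 101)))) = Add(-2, Mul(153, Rational(-82, 101))) = Add(-2, Rational(-12546, 101)) = Rational(-12748, 101)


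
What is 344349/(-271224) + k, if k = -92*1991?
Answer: -5520109653/30136 ≈ -1.8317e+5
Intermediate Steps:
k = -183172
344349/(-271224) + k = 344349/(-271224) - 183172 = 344349*(-1/271224) - 183172 = -38261/30136 - 183172 = -5520109653/30136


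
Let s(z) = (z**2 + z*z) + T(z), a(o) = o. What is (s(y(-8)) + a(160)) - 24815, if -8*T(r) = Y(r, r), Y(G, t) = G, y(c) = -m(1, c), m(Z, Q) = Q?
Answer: -24528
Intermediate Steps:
y(c) = -c
T(r) = -r/8
s(z) = 2*z**2 - z/8 (s(z) = (z**2 + z*z) - z/8 = (z**2 + z**2) - z/8 = 2*z**2 - z/8)
(s(y(-8)) + a(160)) - 24815 = ((-1*(-8))*(-1 + 16*(-1*(-8)))/8 + 160) - 24815 = ((1/8)*8*(-1 + 16*8) + 160) - 24815 = ((1/8)*8*(-1 + 128) + 160) - 24815 = ((1/8)*8*127 + 160) - 24815 = (127 + 160) - 24815 = 287 - 24815 = -24528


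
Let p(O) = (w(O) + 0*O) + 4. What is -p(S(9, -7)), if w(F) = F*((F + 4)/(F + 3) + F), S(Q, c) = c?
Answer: -191/4 ≈ -47.750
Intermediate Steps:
w(F) = F*(F + (4 + F)/(3 + F)) (w(F) = F*((4 + F)/(3 + F) + F) = F*(F + (4 + F)/(3 + F)))
p(O) = 4 + O*(4 + O² + 4*O)/(3 + O) (p(O) = (O*(4 + O² + 4*O)/(3 + O) + 0*O) + 4 = (O*(4 + O² + 4*O)/(3 + O) + 0) + 4 = O*(4 + O² + 4*O)/(3 + O) + 4 = 4 + O*(4 + O² + 4*O)/(3 + O))
-p(S(9, -7)) = -(12 + (-7)³ + 4*(-7)² + 8*(-7))/(3 - 7) = -(12 - 343 + 4*49 - 56)/(-4) = -(-1)*(12 - 343 + 196 - 56)/4 = -(-1)*(-191)/4 = -1*191/4 = -191/4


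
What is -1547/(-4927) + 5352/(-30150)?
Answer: 259907/1904475 ≈ 0.13647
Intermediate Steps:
-1547/(-4927) + 5352/(-30150) = -1547*(-1/4927) + 5352*(-1/30150) = 119/379 - 892/5025 = 259907/1904475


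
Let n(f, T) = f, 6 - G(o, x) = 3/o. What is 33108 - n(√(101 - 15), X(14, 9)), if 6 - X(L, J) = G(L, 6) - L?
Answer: 33108 - √86 ≈ 33099.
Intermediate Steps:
G(o, x) = 6 - 3/o
X(L, J) = L + 3/L (X(L, J) = 6 - ((6 - 3/L) - L) = 6 - (6 - L - 3/L) = 6 + (-6 + L + 3/L) = L + 3/L)
33108 - n(√(101 - 15), X(14, 9)) = 33108 - √(101 - 15) = 33108 - √86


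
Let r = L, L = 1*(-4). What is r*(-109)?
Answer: 436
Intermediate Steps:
L = -4
r = -4
r*(-109) = -4*(-109) = 436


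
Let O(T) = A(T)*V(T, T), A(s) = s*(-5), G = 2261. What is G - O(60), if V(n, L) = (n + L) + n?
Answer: 56261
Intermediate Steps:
V(n, L) = L + 2*n (V(n, L) = (L + n) + n = L + 2*n)
A(s) = -5*s
O(T) = -15*T² (O(T) = (-5*T)*(T + 2*T) = (-5*T)*(3*T) = -15*T²)
G - O(60) = 2261 - (-15)*60² = 2261 - (-15)*3600 = 2261 - 1*(-54000) = 2261 + 54000 = 56261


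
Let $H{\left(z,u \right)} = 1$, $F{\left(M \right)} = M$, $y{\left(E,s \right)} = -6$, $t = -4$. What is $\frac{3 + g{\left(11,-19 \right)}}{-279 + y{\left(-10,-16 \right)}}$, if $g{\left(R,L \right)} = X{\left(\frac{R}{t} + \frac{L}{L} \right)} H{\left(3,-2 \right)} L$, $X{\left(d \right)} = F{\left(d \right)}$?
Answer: $- \frac{29}{228} \approx -0.12719$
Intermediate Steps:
$X{\left(d \right)} = d$
$g{\left(R,L \right)} = L \left(1 - \frac{R}{4}\right)$ ($g{\left(R,L \right)} = \left(\frac{R}{-4} + \frac{L}{L}\right) 1 L = \left(R \left(- \frac{1}{4}\right) + 1\right) 1 L = \left(- \frac{R}{4} + 1\right) 1 L = \left(1 - \frac{R}{4}\right) 1 L = \left(1 - \frac{R}{4}\right) L = L \left(1 - \frac{R}{4}\right)$)
$\frac{3 + g{\left(11,-19 \right)}}{-279 + y{\left(-10,-16 \right)}} = \frac{3 + \frac{1}{4} \left(-19\right) \left(4 - 11\right)}{-279 - 6} = \frac{3 + \frac{1}{4} \left(-19\right) \left(4 - 11\right)}{-285} = \left(3 + \frac{1}{4} \left(-19\right) \left(-7\right)\right) \left(- \frac{1}{285}\right) = \left(3 + \frac{133}{4}\right) \left(- \frac{1}{285}\right) = \frac{145}{4} \left(- \frac{1}{285}\right) = - \frac{29}{228}$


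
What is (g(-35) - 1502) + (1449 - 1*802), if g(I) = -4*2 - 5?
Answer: -868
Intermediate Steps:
g(I) = -13 (g(I) = -8 - 5 = -13)
(g(-35) - 1502) + (1449 - 1*802) = (-13 - 1502) + (1449 - 1*802) = -1515 + (1449 - 802) = -1515 + 647 = -868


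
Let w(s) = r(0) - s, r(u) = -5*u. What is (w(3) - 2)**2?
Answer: 25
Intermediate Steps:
w(s) = -s (w(s) = -5*0 - s = 0 - s = -s)
(w(3) - 2)**2 = (-1*3 - 2)**2 = (-3 - 2)**2 = (-5)**2 = 25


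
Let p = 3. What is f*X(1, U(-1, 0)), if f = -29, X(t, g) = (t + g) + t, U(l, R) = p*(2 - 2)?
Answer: -58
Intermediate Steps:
U(l, R) = 0 (U(l, R) = 3*(2 - 2) = 3*0 = 0)
X(t, g) = g + 2*t (X(t, g) = (g + t) + t = g + 2*t)
f*X(1, U(-1, 0)) = -29*(0 + 2*1) = -29*(0 + 2) = -29*2 = -58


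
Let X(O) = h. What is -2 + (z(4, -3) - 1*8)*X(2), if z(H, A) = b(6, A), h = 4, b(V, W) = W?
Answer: -46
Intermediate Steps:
X(O) = 4
z(H, A) = A
-2 + (z(4, -3) - 1*8)*X(2) = -2 + (-3 - 1*8)*4 = -2 + (-3 - 8)*4 = -2 - 11*4 = -2 - 44 = -46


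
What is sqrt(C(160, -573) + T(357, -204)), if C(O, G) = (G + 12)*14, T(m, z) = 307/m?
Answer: I*sqrt(1000874847)/357 ≈ 88.618*I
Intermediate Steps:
C(O, G) = 168 + 14*G (C(O, G) = (12 + G)*14 = 168 + 14*G)
sqrt(C(160, -573) + T(357, -204)) = sqrt((168 + 14*(-573)) + 307/357) = sqrt((168 - 8022) + 307*(1/357)) = sqrt(-7854 + 307/357) = sqrt(-2803571/357) = I*sqrt(1000874847)/357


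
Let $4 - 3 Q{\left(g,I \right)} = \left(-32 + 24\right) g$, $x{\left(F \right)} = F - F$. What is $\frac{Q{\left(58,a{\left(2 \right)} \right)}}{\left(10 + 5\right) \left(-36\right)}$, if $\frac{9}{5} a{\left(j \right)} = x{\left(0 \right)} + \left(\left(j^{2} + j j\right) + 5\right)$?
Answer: $- \frac{13}{45} \approx -0.28889$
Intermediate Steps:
$x{\left(F \right)} = 0$
$a{\left(j \right)} = \frac{25}{9} + \frac{10 j^{2}}{9}$ ($a{\left(j \right)} = \frac{5 \left(0 + \left(\left(j^{2} + j j\right) + 5\right)\right)}{9} = \frac{5 \left(0 + \left(\left(j^{2} + j^{2}\right) + 5\right)\right)}{9} = \frac{5 \left(0 + \left(2 j^{2} + 5\right)\right)}{9} = \frac{5 \left(0 + \left(5 + 2 j^{2}\right)\right)}{9} = \frac{5 \left(5 + 2 j^{2}\right)}{9} = \frac{25}{9} + \frac{10 j^{2}}{9}$)
$Q{\left(g,I \right)} = \frac{4}{3} + \frac{8 g}{3}$ ($Q{\left(g,I \right)} = \frac{4}{3} - \frac{\left(-32 + 24\right) g}{3} = \frac{4}{3} - \frac{\left(-8\right) g}{3} = \frac{4}{3} + \frac{8 g}{3}$)
$\frac{Q{\left(58,a{\left(2 \right)} \right)}}{\left(10 + 5\right) \left(-36\right)} = \frac{\frac{4}{3} + \frac{8}{3} \cdot 58}{\left(10 + 5\right) \left(-36\right)} = \frac{\frac{4}{3} + \frac{464}{3}}{15 \left(-36\right)} = \frac{156}{-540} = 156 \left(- \frac{1}{540}\right) = - \frac{13}{45}$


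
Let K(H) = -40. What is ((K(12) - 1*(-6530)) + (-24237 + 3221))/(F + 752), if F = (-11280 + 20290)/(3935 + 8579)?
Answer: -30296394/1569923 ≈ -19.298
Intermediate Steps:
F = 4505/6257 (F = 9010/12514 = 9010*(1/12514) = 4505/6257 ≈ 0.71999)
((K(12) - 1*(-6530)) + (-24237 + 3221))/(F + 752) = ((-40 - 1*(-6530)) + (-24237 + 3221))/(4505/6257 + 752) = ((-40 + 6530) - 21016)/(4709769/6257) = (6490 - 21016)*(6257/4709769) = -14526*6257/4709769 = -30296394/1569923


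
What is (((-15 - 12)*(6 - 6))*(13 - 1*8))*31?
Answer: 0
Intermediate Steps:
(((-15 - 12)*(6 - 6))*(13 - 1*8))*31 = ((-27*0)*(13 - 8))*31 = (0*5)*31 = 0*31 = 0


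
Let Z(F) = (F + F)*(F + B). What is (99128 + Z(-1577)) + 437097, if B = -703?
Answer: 7727345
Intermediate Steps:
Z(F) = 2*F*(-703 + F) (Z(F) = (F + F)*(F - 703) = (2*F)*(-703 + F) = 2*F*(-703 + F))
(99128 + Z(-1577)) + 437097 = (99128 + 2*(-1577)*(-703 - 1577)) + 437097 = (99128 + 2*(-1577)*(-2280)) + 437097 = (99128 + 7191120) + 437097 = 7290248 + 437097 = 7727345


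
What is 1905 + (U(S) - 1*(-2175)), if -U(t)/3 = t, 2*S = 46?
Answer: 4011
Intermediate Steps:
S = 23 (S = (1/2)*46 = 23)
U(t) = -3*t
1905 + (U(S) - 1*(-2175)) = 1905 + (-3*23 - 1*(-2175)) = 1905 + (-69 + 2175) = 1905 + 2106 = 4011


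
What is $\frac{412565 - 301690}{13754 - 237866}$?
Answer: $- \frac{110875}{224112} \approx -0.49473$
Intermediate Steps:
$\frac{412565 - 301690}{13754 - 237866} = \frac{412565 - 301690}{-224112} = \left(412565 - 301690\right) \left(- \frac{1}{224112}\right) = 110875 \left(- \frac{1}{224112}\right) = - \frac{110875}{224112}$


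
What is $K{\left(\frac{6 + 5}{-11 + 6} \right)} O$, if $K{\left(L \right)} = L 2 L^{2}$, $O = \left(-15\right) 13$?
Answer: $\frac{103818}{25} \approx 4152.7$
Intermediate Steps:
$O = -195$
$K{\left(L \right)} = 2 L^{3}$ ($K{\left(L \right)} = 2 L L^{2} = 2 L^{3}$)
$K{\left(\frac{6 + 5}{-11 + 6} \right)} O = 2 \left(\frac{6 + 5}{-11 + 6}\right)^{3} \left(-195\right) = 2 \left(\frac{11}{-5}\right)^{3} \left(-195\right) = 2 \left(11 \left(- \frac{1}{5}\right)\right)^{3} \left(-195\right) = 2 \left(- \frac{11}{5}\right)^{3} \left(-195\right) = 2 \left(- \frac{1331}{125}\right) \left(-195\right) = \left(- \frac{2662}{125}\right) \left(-195\right) = \frac{103818}{25}$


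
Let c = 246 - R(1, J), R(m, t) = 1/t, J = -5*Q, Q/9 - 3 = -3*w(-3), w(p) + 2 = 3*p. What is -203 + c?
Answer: 69661/1620 ≈ 43.001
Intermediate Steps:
w(p) = -2 + 3*p
Q = 324 (Q = 27 + 9*(-3*(-2 + 3*(-3))) = 27 + 9*(-3*(-2 - 9)) = 27 + 9*(-3*(-11)) = 27 + 9*33 = 27 + 297 = 324)
J = -1620 (J = -5*324 = -1620)
c = 398521/1620 (c = 246 - 1/(-1620) = 246 - 1*(-1/1620) = 246 + 1/1620 = 398521/1620 ≈ 246.00)
-203 + c = -203 + 398521/1620 = 69661/1620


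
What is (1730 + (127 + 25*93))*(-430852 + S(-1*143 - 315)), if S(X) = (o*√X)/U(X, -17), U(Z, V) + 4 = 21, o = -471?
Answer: -1801823064 - 115866*I*√458 ≈ -1.8018e+9 - 2.4796e+6*I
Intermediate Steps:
U(Z, V) = 17 (U(Z, V) = -4 + 21 = 17)
S(X) = -471*√X/17
(1730 + (127 + 25*93))*(-430852 + S(-1*143 - 315)) = (1730 + (127 + 25*93))*(-430852 - 471*√(-1*143 - 315)/17) = (1730 + (127 + 2325))*(-430852 - 471*√(-143 - 315)/17) = (1730 + 2452)*(-430852 - 471*I*√458/17) = 4182*(-430852 - 471*I*√458/17) = -1801823064 - 115866*I*√458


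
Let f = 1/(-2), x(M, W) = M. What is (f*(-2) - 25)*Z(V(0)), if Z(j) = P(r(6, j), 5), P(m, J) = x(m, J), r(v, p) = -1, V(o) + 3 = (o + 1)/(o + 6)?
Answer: 24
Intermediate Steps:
V(o) = -3 + (1 + o)/(6 + o) (V(o) = -3 + (o + 1)/(o + 6) = -3 + (1 + o)/(6 + o))
P(m, J) = m
f = -½ ≈ -0.50000
Z(j) = -1
(f*(-2) - 25)*Z(V(0)) = (-½*(-2) - 25)*(-1) = (1 - 25)*(-1) = -24*(-1) = 24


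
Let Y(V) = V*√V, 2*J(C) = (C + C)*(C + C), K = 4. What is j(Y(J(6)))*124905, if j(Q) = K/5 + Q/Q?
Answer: 224829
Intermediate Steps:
J(C) = 2*C² (J(C) = ((C + C)*(C + C))/2 = ((2*C)*(2*C))/2 = (4*C²)/2 = 2*C²)
Y(V) = V^(3/2)
j(Q) = 9/5 (j(Q) = 4/5 + Q/Q = 4*(⅕) + 1 = ⅘ + 1 = 9/5)
j(Y(J(6)))*124905 = (9/5)*124905 = 224829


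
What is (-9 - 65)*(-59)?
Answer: 4366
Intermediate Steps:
(-9 - 65)*(-59) = -74*(-59) = 4366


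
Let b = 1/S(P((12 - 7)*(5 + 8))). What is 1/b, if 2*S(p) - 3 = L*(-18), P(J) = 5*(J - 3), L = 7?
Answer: -123/2 ≈ -61.500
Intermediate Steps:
P(J) = -15 + 5*J (P(J) = 5*(-3 + J) = -15 + 5*J)
S(p) = -123/2 (S(p) = 3/2 + (7*(-18))/2 = 3/2 + (1/2)*(-126) = 3/2 - 63 = -123/2)
b = -2/123 (b = 1/(-123/2) = -2/123 ≈ -0.016260)
1/b = 1/(-2/123) = -123/2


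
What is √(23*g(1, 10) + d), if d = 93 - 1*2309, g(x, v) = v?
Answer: I*√1986 ≈ 44.565*I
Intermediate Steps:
d = -2216 (d = 93 - 2309 = -2216)
√(23*g(1, 10) + d) = √(23*10 - 2216) = √(230 - 2216) = √(-1986) = I*√1986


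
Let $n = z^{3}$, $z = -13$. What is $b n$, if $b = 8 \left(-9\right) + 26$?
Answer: $101062$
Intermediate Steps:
$b = -46$ ($b = -72 + 26 = -46$)
$n = -2197$ ($n = \left(-13\right)^{3} = -2197$)
$b n = \left(-46\right) \left(-2197\right) = 101062$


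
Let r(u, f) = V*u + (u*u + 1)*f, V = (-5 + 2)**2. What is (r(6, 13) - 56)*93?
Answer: 44547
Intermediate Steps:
V = 9 (V = (-3)**2 = 9)
r(u, f) = 9*u + f*(1 + u**2) (r(u, f) = 9*u + (u*u + 1)*f = 9*u + (u**2 + 1)*f = 9*u + (1 + u**2)*f = 9*u + f*(1 + u**2))
(r(6, 13) - 56)*93 = ((13 + 9*6 + 13*6**2) - 56)*93 = ((13 + 54 + 13*36) - 56)*93 = ((13 + 54 + 468) - 56)*93 = (535 - 56)*93 = 479*93 = 44547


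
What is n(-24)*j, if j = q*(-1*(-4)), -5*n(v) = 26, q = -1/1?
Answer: 104/5 ≈ 20.800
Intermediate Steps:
q = -1 (q = -1*1 = -1)
n(v) = -26/5 (n(v) = -⅕*26 = -26/5)
j = -4 (j = -(-1)*(-4) = -1*4 = -4)
n(-24)*j = -26/5*(-4) = 104/5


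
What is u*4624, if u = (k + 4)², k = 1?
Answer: 115600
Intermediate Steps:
u = 25 (u = (1 + 4)² = 5² = 25)
u*4624 = 25*4624 = 115600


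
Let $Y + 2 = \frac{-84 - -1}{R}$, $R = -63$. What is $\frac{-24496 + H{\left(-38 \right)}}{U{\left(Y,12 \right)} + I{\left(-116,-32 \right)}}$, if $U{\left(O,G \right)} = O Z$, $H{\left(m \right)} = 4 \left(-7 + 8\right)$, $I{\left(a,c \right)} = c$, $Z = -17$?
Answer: $\frac{1542996}{1285} \approx 1200.8$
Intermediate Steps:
$H{\left(m \right)} = 4$ ($H{\left(m \right)} = 4 \cdot 1 = 4$)
$Y = - \frac{43}{63}$ ($Y = -2 + \frac{-84 - -1}{-63} = -2 + \left(-84 + 1\right) \left(- \frac{1}{63}\right) = -2 - - \frac{83}{63} = -2 + \frac{83}{63} = - \frac{43}{63} \approx -0.68254$)
$U{\left(O,G \right)} = - 17 O$ ($U{\left(O,G \right)} = O \left(-17\right) = - 17 O$)
$\frac{-24496 + H{\left(-38 \right)}}{U{\left(Y,12 \right)} + I{\left(-116,-32 \right)}} = \frac{-24496 + 4}{\left(-17\right) \left(- \frac{43}{63}\right) - 32} = - \frac{24492}{\frac{731}{63} - 32} = - \frac{24492}{- \frac{1285}{63}} = \left(-24492\right) \left(- \frac{63}{1285}\right) = \frac{1542996}{1285}$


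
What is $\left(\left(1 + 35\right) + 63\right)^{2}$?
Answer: $9801$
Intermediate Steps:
$\left(\left(1 + 35\right) + 63\right)^{2} = \left(36 + 63\right)^{2} = 99^{2} = 9801$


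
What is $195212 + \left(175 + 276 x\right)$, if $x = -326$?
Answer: $105411$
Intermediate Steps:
$195212 + \left(175 + 276 x\right) = 195212 + \left(175 + 276 \left(-326\right)\right) = 195212 + \left(175 - 89976\right) = 195212 - 89801 = 105411$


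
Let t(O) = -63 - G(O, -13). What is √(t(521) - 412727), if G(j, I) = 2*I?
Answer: 2*I*√103191 ≈ 642.47*I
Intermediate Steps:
t(O) = -37 (t(O) = -63 - 2*(-13) = -63 - 1*(-26) = -63 + 26 = -37)
√(t(521) - 412727) = √(-37 - 412727) = √(-412764) = 2*I*√103191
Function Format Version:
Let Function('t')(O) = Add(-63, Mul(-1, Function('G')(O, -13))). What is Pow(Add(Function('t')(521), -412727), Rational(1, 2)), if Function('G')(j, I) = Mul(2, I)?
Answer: Mul(2, I, Pow(103191, Rational(1, 2))) ≈ Mul(642.47, I)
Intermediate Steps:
Function('t')(O) = -37 (Function('t')(O) = Add(-63, Mul(-1, Mul(2, -13))) = Add(-63, Mul(-1, -26)) = Add(-63, 26) = -37)
Pow(Add(Function('t')(521), -412727), Rational(1, 2)) = Pow(Add(-37, -412727), Rational(1, 2)) = Pow(-412764, Rational(1, 2)) = Mul(2, I, Pow(103191, Rational(1, 2)))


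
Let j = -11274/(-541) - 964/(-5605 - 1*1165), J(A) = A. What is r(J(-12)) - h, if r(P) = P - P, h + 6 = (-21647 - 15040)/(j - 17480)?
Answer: 41550092831/10657479516 ≈ 3.8987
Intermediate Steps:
j = 38423252/1831285 (j = -11274*(-1/541) - 964/(-5605 - 1165) = 11274/541 - 964/(-6770) = 11274/541 - 964*(-1/6770) = 11274/541 + 482/3385 = 38423252/1831285 ≈ 20.982)
h = -41550092831/10657479516 (h = -6 + (-21647 - 15040)/(38423252/1831285 - 17480) = -6 - 36687/(-31972438548/1831285) = -6 - 36687*(-1831285/31972438548) = -6 + 22394784265/10657479516 = -41550092831/10657479516 ≈ -3.8987)
r(P) = 0
r(J(-12)) - h = 0 - 1*(-41550092831/10657479516) = 0 + 41550092831/10657479516 = 41550092831/10657479516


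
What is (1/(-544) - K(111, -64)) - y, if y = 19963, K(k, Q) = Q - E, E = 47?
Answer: -10799489/544 ≈ -19852.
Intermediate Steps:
K(k, Q) = -47 + Q (K(k, Q) = Q - 1*47 = Q - 47 = -47 + Q)
(1/(-544) - K(111, -64)) - y = (1/(-544) - (-47 - 64)) - 1*19963 = (-1/544 - 1*(-111)) - 19963 = (-1/544 + 111) - 19963 = 60383/544 - 19963 = -10799489/544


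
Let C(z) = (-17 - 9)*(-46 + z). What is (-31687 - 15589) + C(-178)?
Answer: -41452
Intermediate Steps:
C(z) = 1196 - 26*z (C(z) = -26*(-46 + z) = 1196 - 26*z)
(-31687 - 15589) + C(-178) = (-31687 - 15589) + (1196 - 26*(-178)) = -47276 + (1196 + 4628) = -47276 + 5824 = -41452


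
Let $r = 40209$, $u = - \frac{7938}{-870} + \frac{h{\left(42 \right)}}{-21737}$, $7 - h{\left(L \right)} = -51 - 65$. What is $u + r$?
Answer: $\frac{126762080001}{3151865} \approx 40218.0$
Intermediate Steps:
$h{\left(L \right)} = 123$ ($h{\left(L \right)} = 7 - \left(-51 - 65\right) = 7 - -116 = 7 + 116 = 123$)
$u = \frac{28740216}{3151865}$ ($u = - \frac{7938}{-870} + \frac{123}{-21737} = \left(-7938\right) \left(- \frac{1}{870}\right) + 123 \left(- \frac{1}{21737}\right) = \frac{1323}{145} - \frac{123}{21737} = \frac{28740216}{3151865} \approx 9.1185$)
$u + r = \frac{28740216}{3151865} + 40209 = \frac{126762080001}{3151865}$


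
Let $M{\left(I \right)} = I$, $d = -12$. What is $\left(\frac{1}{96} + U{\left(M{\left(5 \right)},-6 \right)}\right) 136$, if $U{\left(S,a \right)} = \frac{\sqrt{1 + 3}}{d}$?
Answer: $- \frac{85}{4} \approx -21.25$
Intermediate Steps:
$U{\left(S,a \right)} = - \frac{1}{6}$ ($U{\left(S,a \right)} = \frac{\sqrt{1 + 3}}{-12} = \sqrt{4} \left(- \frac{1}{12}\right) = 2 \left(- \frac{1}{12}\right) = - \frac{1}{6}$)
$\left(\frac{1}{96} + U{\left(M{\left(5 \right)},-6 \right)}\right) 136 = \left(\frac{1}{96} - \frac{1}{6}\right) 136 = \left(- \frac{5}{32}\right) 136 = - \frac{85}{4}$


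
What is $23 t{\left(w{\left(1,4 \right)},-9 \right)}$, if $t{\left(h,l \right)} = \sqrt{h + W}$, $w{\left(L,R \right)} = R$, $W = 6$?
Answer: $23 \sqrt{10} \approx 72.732$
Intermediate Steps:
$t{\left(h,l \right)} = \sqrt{6 + h}$ ($t{\left(h,l \right)} = \sqrt{h + 6} = \sqrt{6 + h}$)
$23 t{\left(w{\left(1,4 \right)},-9 \right)} = 23 \sqrt{6 + 4} = 23 \sqrt{10}$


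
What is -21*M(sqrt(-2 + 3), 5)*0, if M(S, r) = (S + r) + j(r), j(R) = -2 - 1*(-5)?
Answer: 0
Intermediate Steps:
j(R) = 3 (j(R) = -2 + 5 = 3)
M(S, r) = 3 + S + r (M(S, r) = (S + r) + 3 = 3 + S + r)
-21*M(sqrt(-2 + 3), 5)*0 = -21*(3 + sqrt(-2 + 3) + 5)*0 = -21*(3 + sqrt(1) + 5)*0 = -21*(3 + 1 + 5)*0 = -21*9*0 = -189*0 = 0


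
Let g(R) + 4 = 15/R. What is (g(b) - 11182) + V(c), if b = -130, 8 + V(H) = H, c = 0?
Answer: -291047/26 ≈ -11194.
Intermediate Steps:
V(H) = -8 + H
g(R) = -4 + 15/R
(g(b) - 11182) + V(c) = ((-4 + 15/(-130)) - 11182) + (-8 + 0) = ((-4 + 15*(-1/130)) - 11182) - 8 = ((-4 - 3/26) - 11182) - 8 = (-107/26 - 11182) - 8 = -290839/26 - 8 = -291047/26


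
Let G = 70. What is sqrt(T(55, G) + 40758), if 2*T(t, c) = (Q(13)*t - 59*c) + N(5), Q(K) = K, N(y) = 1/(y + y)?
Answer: 21*sqrt(8855)/10 ≈ 197.61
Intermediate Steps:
N(y) = 1/(2*y)
T(t, c) = 1/20 - 59*c/2 + 13*t/2 (T(t, c) = ((13*t - 59*c) + (1/2)/5)/2 = ((-59*c + 13*t) + (1/2)*(1/5))/2 = ((-59*c + 13*t) + 1/10)/2 = (1/10 - 59*c + 13*t)/2 = 1/20 - 59*c/2 + 13*t/2)
sqrt(T(55, G) + 40758) = sqrt((1/20 - 59/2*70 + (13/2)*55) + 40758) = sqrt((1/20 - 2065 + 715/2) + 40758) = sqrt(-34149/20 + 40758) = sqrt(781011/20) = 21*sqrt(8855)/10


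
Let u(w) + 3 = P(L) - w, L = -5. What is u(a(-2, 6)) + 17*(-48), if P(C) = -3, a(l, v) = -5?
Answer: -817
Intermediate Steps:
u(w) = -6 - w (u(w) = -3 + (-3 - w) = -6 - w)
u(a(-2, 6)) + 17*(-48) = (-6 - 1*(-5)) + 17*(-48) = (-6 + 5) - 816 = -1 - 816 = -817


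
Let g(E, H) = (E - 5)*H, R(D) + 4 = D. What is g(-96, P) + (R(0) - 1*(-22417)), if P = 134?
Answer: 8879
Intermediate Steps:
R(D) = -4 + D
g(E, H) = H*(-5 + E) (g(E, H) = (-5 + E)*H = H*(-5 + E))
g(-96, P) + (R(0) - 1*(-22417)) = 134*(-5 - 96) + ((-4 + 0) - 1*(-22417)) = 134*(-101) + (-4 + 22417) = -13534 + 22413 = 8879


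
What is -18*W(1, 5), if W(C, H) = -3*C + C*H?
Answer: -36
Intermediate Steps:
-18*W(1, 5) = -18*(-3 + 5) = -18*2 = -36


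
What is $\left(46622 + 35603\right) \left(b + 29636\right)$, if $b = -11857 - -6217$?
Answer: $1973071100$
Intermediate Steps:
$b = -5640$ ($b = -11857 + 6217 = -5640$)
$\left(46622 + 35603\right) \left(b + 29636\right) = \left(46622 + 35603\right) \left(-5640 + 29636\right) = 82225 \cdot 23996 = 1973071100$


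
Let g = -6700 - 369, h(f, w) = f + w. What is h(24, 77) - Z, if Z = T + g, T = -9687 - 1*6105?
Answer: 22962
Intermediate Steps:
g = -7069
T = -15792 (T = -9687 - 6105 = -15792)
Z = -22861 (Z = -15792 - 7069 = -22861)
h(24, 77) - Z = (24 + 77) - 1*(-22861) = 101 + 22861 = 22962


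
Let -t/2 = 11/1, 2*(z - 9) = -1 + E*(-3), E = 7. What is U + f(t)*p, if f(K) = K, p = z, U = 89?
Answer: 133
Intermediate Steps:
z = -2 (z = 9 + (-1 + 7*(-3))/2 = 9 + (-1 - 21)/2 = 9 + (1/2)*(-22) = 9 - 11 = -2)
t = -22 (t = -22/1 = -22 ≈ -22.000)
p = -2
U + f(t)*p = 89 - 22*(-2) = 89 + 44 = 133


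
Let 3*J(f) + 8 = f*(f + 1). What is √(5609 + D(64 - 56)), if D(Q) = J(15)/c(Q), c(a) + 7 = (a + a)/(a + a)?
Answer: √50365/3 ≈ 74.807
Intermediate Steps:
c(a) = -6 (c(a) = -7 + (a + a)/(a + a) = -7 + (2*a)/((2*a)) = -7 + (2*a)*(1/(2*a)) = -7 + 1 = -6)
J(f) = -8/3 + f*(1 + f)/3 (J(f) = -8/3 + (f*(f + 1))/3 = -8/3 + (f*(1 + f))/3 = -8/3 + f*(1 + f)/3)
D(Q) = -116/9 (D(Q) = (-8/3 + (⅓)*15 + (⅓)*15²)/(-6) = (-8/3 + 5 + (⅓)*225)*(-⅙) = (-8/3 + 5 + 75)*(-⅙) = (232/3)*(-⅙) = -116/9)
√(5609 + D(64 - 56)) = √(5609 - 116/9) = √(50365/9) = √50365/3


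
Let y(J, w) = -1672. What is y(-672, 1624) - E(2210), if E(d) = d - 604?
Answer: -3278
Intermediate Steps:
E(d) = -604 + d
y(-672, 1624) - E(2210) = -1672 - (-604 + 2210) = -1672 - 1*1606 = -1672 - 1606 = -3278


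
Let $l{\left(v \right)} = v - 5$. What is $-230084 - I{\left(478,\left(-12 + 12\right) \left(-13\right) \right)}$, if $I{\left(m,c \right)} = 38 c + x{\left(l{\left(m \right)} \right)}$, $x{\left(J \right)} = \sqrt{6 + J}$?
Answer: $-230084 - \sqrt{479} \approx -2.3011 \cdot 10^{5}$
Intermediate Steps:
$l{\left(v \right)} = -5 + v$
$I{\left(m,c \right)} = \sqrt{1 + m} + 38 c$ ($I{\left(m,c \right)} = 38 c + \sqrt{6 + \left(-5 + m\right)} = 38 c + \sqrt{1 + m} = \sqrt{1 + m} + 38 c$)
$-230084 - I{\left(478,\left(-12 + 12\right) \left(-13\right) \right)} = -230084 - \left(\sqrt{1 + 478} + 38 \left(-12 + 12\right) \left(-13\right)\right) = -230084 - \left(\sqrt{479} + 38 \cdot 0 \left(-13\right)\right) = -230084 - \left(\sqrt{479} + 38 \cdot 0\right) = -230084 - \left(\sqrt{479} + 0\right) = -230084 - \sqrt{479}$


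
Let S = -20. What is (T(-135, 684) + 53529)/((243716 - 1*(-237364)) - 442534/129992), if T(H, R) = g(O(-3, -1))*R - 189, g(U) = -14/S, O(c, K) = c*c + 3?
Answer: 17490033624/156340272065 ≈ 0.11187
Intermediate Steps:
O(c, K) = 3 + c² (O(c, K) = c² + 3 = 3 + c²)
g(U) = 7/10 (g(U) = -14/(-20) = -14*(-1/20) = 7/10)
T(H, R) = -189 + 7*R/10 (T(H, R) = 7*R/10 - 189 = -189 + 7*R/10)
(T(-135, 684) + 53529)/((243716 - 1*(-237364)) - 442534/129992) = ((-189 + (7/10)*684) + 53529)/((243716 - 1*(-237364)) - 442534/129992) = ((-189 + 2394/5) + 53529)/((243716 + 237364) - 442534*1/129992) = (1449/5 + 53529)/(481080 - 221267/64996) = 269094/(5*(31268054413/64996)) = (269094/5)*(64996/31268054413) = 17490033624/156340272065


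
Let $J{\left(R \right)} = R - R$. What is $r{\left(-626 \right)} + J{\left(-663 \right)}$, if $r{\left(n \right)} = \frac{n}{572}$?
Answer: $- \frac{313}{286} \approx -1.0944$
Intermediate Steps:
$J{\left(R \right)} = 0$
$r{\left(n \right)} = \frac{n}{572}$ ($r{\left(n \right)} = n \frac{1}{572} = \frac{n}{572}$)
$r{\left(-626 \right)} + J{\left(-663 \right)} = \frac{1}{572} \left(-626\right) + 0 = - \frac{313}{286} + 0 = - \frac{313}{286}$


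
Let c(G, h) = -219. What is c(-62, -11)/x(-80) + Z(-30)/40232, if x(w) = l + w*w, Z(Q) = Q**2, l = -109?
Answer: -262409/21091626 ≈ -0.012441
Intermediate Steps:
x(w) = -109 + w**2 (x(w) = -109 + w*w = -109 + w**2)
c(-62, -11)/x(-80) + Z(-30)/40232 = -219/(-109 + (-80)**2) + (-30)**2/40232 = -219/(-109 + 6400) + 900*(1/40232) = -219/6291 + 225/10058 = -219*1/6291 + 225/10058 = -73/2097 + 225/10058 = -262409/21091626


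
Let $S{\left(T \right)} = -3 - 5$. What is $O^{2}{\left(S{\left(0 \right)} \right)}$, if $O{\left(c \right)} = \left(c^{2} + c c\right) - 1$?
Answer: $16129$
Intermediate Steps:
$S{\left(T \right)} = -8$
$O{\left(c \right)} = -1 + 2 c^{2}$ ($O{\left(c \right)} = \left(c^{2} + c^{2}\right) - 1 = 2 c^{2} - 1 = -1 + 2 c^{2}$)
$O^{2}{\left(S{\left(0 \right)} \right)} = \left(-1 + 2 \left(-8\right)^{2}\right)^{2} = \left(-1 + 2 \cdot 64\right)^{2} = \left(-1 + 128\right)^{2} = 127^{2} = 16129$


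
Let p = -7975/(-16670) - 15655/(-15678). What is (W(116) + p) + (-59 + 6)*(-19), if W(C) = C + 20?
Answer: 14955581704/13067613 ≈ 1144.5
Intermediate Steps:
W(C) = 20 + C
p = 19300045/13067613 (p = -7975*(-1/16670) - 15655*(-1/15678) = 1595/3334 + 15655/15678 = 19300045/13067613 ≈ 1.4769)
(W(116) + p) + (-59 + 6)*(-19) = ((20 + 116) + 19300045/13067613) + (-59 + 6)*(-19) = (136 + 19300045/13067613) - 53*(-19) = 1796495413/13067613 + 1007 = 14955581704/13067613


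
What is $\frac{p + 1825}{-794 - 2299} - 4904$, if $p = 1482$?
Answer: $- \frac{15171379}{3093} \approx -4905.1$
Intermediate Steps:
$\frac{p + 1825}{-794 - 2299} - 4904 = \frac{1482 + 1825}{-794 - 2299} - 4904 = \frac{3307}{-3093} - 4904 = 3307 \left(- \frac{1}{3093}\right) - 4904 = - \frac{3307}{3093} - 4904 = - \frac{15171379}{3093}$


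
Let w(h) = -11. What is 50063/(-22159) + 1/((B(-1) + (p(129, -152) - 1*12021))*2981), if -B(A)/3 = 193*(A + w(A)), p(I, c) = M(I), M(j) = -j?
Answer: -776335073365/343623202758 ≈ -2.2593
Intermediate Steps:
p(I, c) = -I
B(A) = 6369 - 579*A (B(A) = -579*(A - 11) = -579*(-11 + A) = -3*(-2123 + 193*A) = 6369 - 579*A)
50063/(-22159) + 1/((B(-1) + (p(129, -152) - 1*12021))*2981) = 50063/(-22159) + 1/(((6369 - 579*(-1)) + (-1*129 - 1*12021))*2981) = 50063*(-1/22159) + (1/2981)/((6369 + 579) + (-129 - 12021)) = -50063/22159 + (1/2981)/(6948 - 12150) = -50063/22159 + (1/2981)/(-5202) = -50063/22159 - 1/5202*1/2981 = -50063/22159 - 1/15507162 = -776335073365/343623202758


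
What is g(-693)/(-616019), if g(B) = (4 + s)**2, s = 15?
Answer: -361/616019 ≈ -0.00058602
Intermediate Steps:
g(B) = 361 (g(B) = (4 + 15)**2 = 19**2 = 361)
g(-693)/(-616019) = 361/(-616019) = 361*(-1/616019) = -361/616019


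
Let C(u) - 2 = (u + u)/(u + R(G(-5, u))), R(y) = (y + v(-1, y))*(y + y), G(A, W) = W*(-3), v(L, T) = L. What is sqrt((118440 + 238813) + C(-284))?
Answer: sqrt(9310431476165)/5105 ≈ 597.71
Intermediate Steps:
G(A, W) = -3*W
R(y) = 2*y*(-1 + y) (R(y) = (y - 1)*(y + y) = (-1 + y)*(2*y) = 2*y*(-1 + y))
C(u) = 2 + 2*u/(u - 6*u*(-1 - 3*u)) (C(u) = 2 + (u + u)/(u + 2*(-3*u)*(-1 - 3*u)) = 2 + (2*u)/(u - 6*u*(-1 - 3*u)) = 2 + 2*u/(u - 6*u*(-1 - 3*u)))
sqrt((118440 + 238813) + C(-284)) = sqrt((118440 + 238813) + 4*(4 + 9*(-284))/(7 + 18*(-284))) = sqrt(357253 + 4*(4 - 2556)/(7 - 5112)) = sqrt(357253 + 4*(-2552)/(-5105)) = sqrt(357253 + 4*(-1/5105)*(-2552)) = sqrt(357253 + 10208/5105) = sqrt(1823786773/5105) = sqrt(9310431476165)/5105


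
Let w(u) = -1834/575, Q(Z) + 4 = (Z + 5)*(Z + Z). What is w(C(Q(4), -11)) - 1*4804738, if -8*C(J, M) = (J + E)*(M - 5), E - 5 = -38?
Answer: -2762726184/575 ≈ -4.8047e+6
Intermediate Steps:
E = -33 (E = 5 - 38 = -33)
Q(Z) = -4 + 2*Z*(5 + Z) (Q(Z) = -4 + (Z + 5)*(Z + Z) = -4 + (5 + Z)*(2*Z) = -4 + 2*Z*(5 + Z))
C(J, M) = -(-33 + J)*(-5 + M)/8 (C(J, M) = -(J - 33)*(M - 5)/8 = -(-33 + J)*(-5 + M)/8)
w(u) = -1834/575 (w(u) = -1834*1/575 = -1834/575)
w(C(Q(4), -11)) - 1*4804738 = -1834/575 - 1*4804738 = -1834/575 - 4804738 = -2762726184/575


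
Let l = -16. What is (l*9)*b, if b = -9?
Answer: 1296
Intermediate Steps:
(l*9)*b = -16*9*(-9) = -144*(-9) = 1296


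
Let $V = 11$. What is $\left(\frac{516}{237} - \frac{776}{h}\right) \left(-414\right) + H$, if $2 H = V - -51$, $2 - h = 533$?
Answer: $- \frac{6876765}{4661} \approx -1475.4$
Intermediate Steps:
$h = -531$ ($h = 2 - 533 = -531$)
$H = 31$ ($H = \frac{11 - -51}{2} = \frac{11 + 51}{2} = \frac{1}{2} \cdot 62 = 31$)
$\left(\frac{516}{237} - \frac{776}{h}\right) \left(-414\right) + H = \left(\frac{516}{237} - \frac{776}{-531}\right) \left(-414\right) + 31 = \left(516 \cdot \frac{1}{237} - - \frac{776}{531}\right) \left(-414\right) + 31 = \left(\frac{172}{79} + \frac{776}{531}\right) \left(-414\right) + 31 = \frac{152636}{41949} \left(-414\right) + 31 = - \frac{7021256}{4661} + 31 = - \frac{6876765}{4661}$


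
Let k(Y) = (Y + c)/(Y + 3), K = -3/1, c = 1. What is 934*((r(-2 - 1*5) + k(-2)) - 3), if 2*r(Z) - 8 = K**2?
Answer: 4203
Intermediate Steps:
K = -3 (K = -3*1 = -3)
k(Y) = (1 + Y)/(3 + Y) (k(Y) = (Y + 1)/(Y + 3) = (1 + Y)/(3 + Y))
r(Z) = 17/2 (r(Z) = 4 + (1/2)*(-3)**2 = 4 + (1/2)*9 = 4 + 9/2 = 17/2)
934*((r(-2 - 1*5) + k(-2)) - 3) = 934*((17/2 + (1 - 2)/(3 - 2)) - 3) = 934*((17/2 - 1/1) - 3) = 934*((17/2 + 1*(-1)) - 3) = 934*((17/2 - 1) - 3) = 934*(15/2 - 3) = 934*(9/2) = 4203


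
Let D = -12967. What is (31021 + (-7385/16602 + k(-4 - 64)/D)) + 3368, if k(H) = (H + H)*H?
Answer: 7402950453535/215278134 ≈ 34388.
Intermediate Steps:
k(H) = 2*H² (k(H) = (2*H)*H = 2*H²)
(31021 + (-7385/16602 + k(-4 - 64)/D)) + 3368 = (31021 + (-7385/16602 + (2*(-4 - 64)²)/(-12967))) + 3368 = (31021 + (-7385*1/16602 + (2*(-68)²)*(-1/12967))) + 3368 = (31021 + (-7385/16602 + (2*4624)*(-1/12967))) + 3368 = (31021 + (-7385/16602 + 9248*(-1/12967))) + 3368 = (31021 + (-7385/16602 - 9248/12967)) + 3368 = (31021 - 249296591/215278134) + 3368 = 6677893698223/215278134 + 3368 = 7402950453535/215278134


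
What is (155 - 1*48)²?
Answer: 11449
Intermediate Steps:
(155 - 1*48)² = (155 - 48)² = 107² = 11449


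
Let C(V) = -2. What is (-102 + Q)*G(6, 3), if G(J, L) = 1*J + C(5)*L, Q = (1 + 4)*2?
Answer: 0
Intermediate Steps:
Q = 10 (Q = 5*2 = 10)
G(J, L) = J - 2*L (G(J, L) = 1*J - 2*L = J - 2*L)
(-102 + Q)*G(6, 3) = (-102 + 10)*(6 - 2*3) = -92*(6 - 6) = -92*0 = 0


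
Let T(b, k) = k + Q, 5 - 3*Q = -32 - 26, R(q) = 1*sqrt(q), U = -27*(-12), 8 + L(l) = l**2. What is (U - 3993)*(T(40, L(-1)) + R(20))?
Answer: -51366 - 7338*sqrt(5) ≈ -67774.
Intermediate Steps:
L(l) = -8 + l**2
U = 324
R(q) = sqrt(q)
Q = 21 (Q = 5/3 - (-32 - 26)/3 = 5/3 - 1/3*(-58) = 5/3 + 58/3 = 21)
T(b, k) = 21 + k (T(b, k) = k + 21 = 21 + k)
(U - 3993)*(T(40, L(-1)) + R(20)) = (324 - 3993)*((21 + (-8 + (-1)**2)) + sqrt(20)) = -3669*((21 + (-8 + 1)) + 2*sqrt(5)) = -3669*((21 - 7) + 2*sqrt(5)) = -3669*(14 + 2*sqrt(5)) = -51366 - 7338*sqrt(5)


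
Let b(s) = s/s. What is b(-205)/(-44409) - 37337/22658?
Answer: -1658121491/1006219122 ≈ -1.6479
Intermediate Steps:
b(s) = 1
b(-205)/(-44409) - 37337/22658 = 1/(-44409) - 37337/22658 = 1*(-1/44409) - 37337*1/22658 = -1/44409 - 37337/22658 = -1658121491/1006219122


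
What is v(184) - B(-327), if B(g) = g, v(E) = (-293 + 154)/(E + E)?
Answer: 120197/368 ≈ 326.62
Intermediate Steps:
v(E) = -139/(2*E) (v(E) = -139*1/(2*E) = -139/(2*E))
v(184) - B(-327) = -139/2/184 - 1*(-327) = -139/2*1/184 + 327 = -139/368 + 327 = 120197/368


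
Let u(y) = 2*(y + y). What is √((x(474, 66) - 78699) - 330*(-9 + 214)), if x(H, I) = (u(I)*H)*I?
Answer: 3*√901403 ≈ 2848.3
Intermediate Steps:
u(y) = 4*y (u(y) = 2*(2*y) = 4*y)
x(H, I) = 4*H*I² (x(H, I) = ((4*I)*H)*I = (4*H*I)*I = 4*H*I²)
√((x(474, 66) - 78699) - 330*(-9 + 214)) = √((4*474*66² - 78699) - 330*(-9 + 214)) = √((4*474*4356 - 78699) - 330*205) = √((8258976 - 78699) - 67650) = √(8180277 - 67650) = √8112627 = 3*√901403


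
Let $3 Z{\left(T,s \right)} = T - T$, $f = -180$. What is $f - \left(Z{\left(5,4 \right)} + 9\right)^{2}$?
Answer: $-261$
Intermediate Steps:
$Z{\left(T,s \right)} = 0$ ($Z{\left(T,s \right)} = \frac{T - T}{3} = \frac{1}{3} \cdot 0 = 0$)
$f - \left(Z{\left(5,4 \right)} + 9\right)^{2} = -180 - \left(0 + 9\right)^{2} = -180 - 9^{2} = -180 - 81 = -261$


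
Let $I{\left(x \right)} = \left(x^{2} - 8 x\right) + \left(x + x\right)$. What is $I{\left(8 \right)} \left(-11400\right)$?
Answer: $-182400$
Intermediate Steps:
$I{\left(x \right)} = x^{2} - 6 x$ ($I{\left(x \right)} = \left(x^{2} - 8 x\right) + 2 x = x^{2} - 6 x$)
$I{\left(8 \right)} \left(-11400\right) = 8 \left(-6 + 8\right) \left(-11400\right) = 8 \cdot 2 \left(-11400\right) = 16 \left(-11400\right) = -182400$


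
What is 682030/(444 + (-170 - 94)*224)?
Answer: -341015/29346 ≈ -11.620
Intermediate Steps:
682030/(444 + (-170 - 94)*224) = 682030/(444 - 264*224) = 682030/(444 - 59136) = 682030/(-58692) = 682030*(-1/58692) = -341015/29346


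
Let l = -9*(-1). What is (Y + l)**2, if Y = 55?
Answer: 4096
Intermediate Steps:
l = 9
(Y + l)**2 = (55 + 9)**2 = 64**2 = 4096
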